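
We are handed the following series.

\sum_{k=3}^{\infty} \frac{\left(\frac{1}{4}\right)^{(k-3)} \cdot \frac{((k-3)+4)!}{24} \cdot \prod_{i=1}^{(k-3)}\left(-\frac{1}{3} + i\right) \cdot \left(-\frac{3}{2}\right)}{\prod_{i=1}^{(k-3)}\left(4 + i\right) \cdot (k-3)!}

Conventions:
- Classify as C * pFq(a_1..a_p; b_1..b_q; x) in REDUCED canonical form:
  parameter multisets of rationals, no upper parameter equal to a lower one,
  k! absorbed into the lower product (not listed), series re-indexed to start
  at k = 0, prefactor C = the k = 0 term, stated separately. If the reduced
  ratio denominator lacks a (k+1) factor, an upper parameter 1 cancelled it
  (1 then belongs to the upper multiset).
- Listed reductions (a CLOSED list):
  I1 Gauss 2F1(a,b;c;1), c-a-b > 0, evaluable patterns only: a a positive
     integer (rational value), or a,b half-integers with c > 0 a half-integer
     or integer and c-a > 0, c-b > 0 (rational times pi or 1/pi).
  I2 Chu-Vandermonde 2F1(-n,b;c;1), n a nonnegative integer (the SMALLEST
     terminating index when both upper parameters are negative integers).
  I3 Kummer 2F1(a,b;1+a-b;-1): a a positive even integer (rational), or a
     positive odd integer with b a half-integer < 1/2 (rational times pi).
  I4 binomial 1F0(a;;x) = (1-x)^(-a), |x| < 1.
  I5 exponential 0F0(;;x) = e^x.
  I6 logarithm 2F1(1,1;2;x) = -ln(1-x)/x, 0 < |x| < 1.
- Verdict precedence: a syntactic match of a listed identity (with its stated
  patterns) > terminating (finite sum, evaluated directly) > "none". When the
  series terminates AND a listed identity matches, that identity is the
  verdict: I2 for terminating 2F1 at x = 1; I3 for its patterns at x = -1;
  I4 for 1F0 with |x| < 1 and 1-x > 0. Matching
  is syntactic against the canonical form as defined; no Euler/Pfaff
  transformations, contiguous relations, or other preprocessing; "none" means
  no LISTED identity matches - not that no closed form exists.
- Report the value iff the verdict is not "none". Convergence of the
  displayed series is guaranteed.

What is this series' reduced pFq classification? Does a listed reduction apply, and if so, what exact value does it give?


Key observation: with t_0 = -\frac{3}{2}, the running product (C = -3/2, x = 1/4) telescopes to a rising factorial.
Adjacent-term ratio: r(k) = \frac{1}{4} * (k+\frac{2}{3}) / [(k+1)] - rational; roots negated = parameters, x = \frac{1}{4}, C = -\frac{3}{2}.

Prefactor -\frac{3}{2}, argument \frac{1}{4}: 1F0 with upper {\frac{2}{3}} over lower {-}. Verdict: this is the I4 binomial reduction (the 1F0 binomial series: exponent -2/3, x = \frac{1}{4}). Sum: \left(-\frac{3}{2}\right) \cdot \left(\frac{3}{4}\right)^{-\frac{2}{3}}.


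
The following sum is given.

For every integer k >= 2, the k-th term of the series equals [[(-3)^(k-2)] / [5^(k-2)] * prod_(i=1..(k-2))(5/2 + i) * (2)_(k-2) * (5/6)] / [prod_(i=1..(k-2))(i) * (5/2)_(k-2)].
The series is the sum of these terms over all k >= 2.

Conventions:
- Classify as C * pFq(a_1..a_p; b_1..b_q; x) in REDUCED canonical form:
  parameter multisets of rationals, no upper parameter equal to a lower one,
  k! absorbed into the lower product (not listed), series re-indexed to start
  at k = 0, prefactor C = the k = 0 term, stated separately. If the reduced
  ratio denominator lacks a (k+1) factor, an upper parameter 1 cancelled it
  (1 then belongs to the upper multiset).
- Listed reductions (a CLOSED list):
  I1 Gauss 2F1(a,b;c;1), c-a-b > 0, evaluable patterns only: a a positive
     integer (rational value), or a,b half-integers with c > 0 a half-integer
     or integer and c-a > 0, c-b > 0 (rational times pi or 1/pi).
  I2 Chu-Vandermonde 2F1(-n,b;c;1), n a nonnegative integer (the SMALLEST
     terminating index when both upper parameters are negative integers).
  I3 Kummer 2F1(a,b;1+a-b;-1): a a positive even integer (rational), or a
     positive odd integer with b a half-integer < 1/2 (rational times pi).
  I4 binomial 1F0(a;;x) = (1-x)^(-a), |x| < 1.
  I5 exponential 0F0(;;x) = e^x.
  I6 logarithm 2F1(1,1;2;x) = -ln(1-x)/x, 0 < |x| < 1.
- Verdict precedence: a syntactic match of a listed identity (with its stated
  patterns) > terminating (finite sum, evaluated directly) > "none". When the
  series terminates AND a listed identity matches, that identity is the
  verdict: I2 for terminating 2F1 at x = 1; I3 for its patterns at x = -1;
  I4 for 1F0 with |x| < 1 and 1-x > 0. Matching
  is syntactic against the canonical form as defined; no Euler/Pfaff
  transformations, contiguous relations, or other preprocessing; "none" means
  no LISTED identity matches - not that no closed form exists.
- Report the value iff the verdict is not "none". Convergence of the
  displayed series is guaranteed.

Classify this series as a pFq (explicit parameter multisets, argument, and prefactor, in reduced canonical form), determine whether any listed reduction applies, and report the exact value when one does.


Canonical form: C = 5/6 times 2F1 with upper {2, 7/2}, lower {5/2}, x = -3/5. Verdict: none here - no I1-I6 shape fits x = -3/5 with lower {5/2}.

Structural cue: x = (-3/5) and the running product (C = 5/6) telescopes to a rising factorial.
Step ratio: r(k) = (-3/5) * (k+2) (k+7/2) / [(k+5/2) (k+1)] - poly over poly, x = (-3/5) from leading terms; C = 5/6 at k = 0.


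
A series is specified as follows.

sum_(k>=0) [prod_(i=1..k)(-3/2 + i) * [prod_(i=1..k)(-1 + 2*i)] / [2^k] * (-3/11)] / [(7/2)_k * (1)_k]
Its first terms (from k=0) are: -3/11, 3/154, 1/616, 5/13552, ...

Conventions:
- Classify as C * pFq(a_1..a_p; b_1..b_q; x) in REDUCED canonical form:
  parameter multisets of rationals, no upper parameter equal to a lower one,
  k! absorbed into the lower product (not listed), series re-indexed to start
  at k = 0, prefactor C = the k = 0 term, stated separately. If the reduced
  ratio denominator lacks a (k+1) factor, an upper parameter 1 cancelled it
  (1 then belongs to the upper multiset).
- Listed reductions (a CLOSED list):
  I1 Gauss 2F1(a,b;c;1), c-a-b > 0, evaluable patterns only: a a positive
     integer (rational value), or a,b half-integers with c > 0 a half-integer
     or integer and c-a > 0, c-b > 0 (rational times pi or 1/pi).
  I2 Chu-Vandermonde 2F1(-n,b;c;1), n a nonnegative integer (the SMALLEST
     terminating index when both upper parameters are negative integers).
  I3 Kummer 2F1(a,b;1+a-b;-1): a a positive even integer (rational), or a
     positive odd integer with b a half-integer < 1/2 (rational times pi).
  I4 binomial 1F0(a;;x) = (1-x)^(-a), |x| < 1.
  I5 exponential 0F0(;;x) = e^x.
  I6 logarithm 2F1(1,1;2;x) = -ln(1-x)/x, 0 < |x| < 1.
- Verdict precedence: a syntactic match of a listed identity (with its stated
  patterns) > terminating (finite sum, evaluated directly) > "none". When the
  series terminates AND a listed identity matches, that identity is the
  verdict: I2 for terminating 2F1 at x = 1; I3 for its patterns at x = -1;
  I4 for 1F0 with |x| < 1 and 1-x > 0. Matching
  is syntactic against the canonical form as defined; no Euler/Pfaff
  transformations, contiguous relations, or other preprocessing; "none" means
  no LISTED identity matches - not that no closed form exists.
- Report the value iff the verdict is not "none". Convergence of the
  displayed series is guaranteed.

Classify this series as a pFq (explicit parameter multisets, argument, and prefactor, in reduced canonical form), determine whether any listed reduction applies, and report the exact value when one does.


This is -3/11 * 2F1(-1/2, 1/2; 7/2; 1) in reduced canonical form. Verdict: this is the half-integer Gauss pattern (I1) (x = 1; upper {-1/2, 1/2} half-integers, c = 7/2 in the evaluable pattern). Value: (-225/2816) * pi.

Structural cue: t_0 = -3/11 here, and the odd product 1*3*...*(2k-1) (C = -3/11) is 2^k (1/2)_k.
Term ratio: r(k) = 1 * (k-1/2) (k+1/2) / [(k+7/2) (k+1)] - poly over poly, x = 1 from leading terms; C = -3/11 at k = 0.


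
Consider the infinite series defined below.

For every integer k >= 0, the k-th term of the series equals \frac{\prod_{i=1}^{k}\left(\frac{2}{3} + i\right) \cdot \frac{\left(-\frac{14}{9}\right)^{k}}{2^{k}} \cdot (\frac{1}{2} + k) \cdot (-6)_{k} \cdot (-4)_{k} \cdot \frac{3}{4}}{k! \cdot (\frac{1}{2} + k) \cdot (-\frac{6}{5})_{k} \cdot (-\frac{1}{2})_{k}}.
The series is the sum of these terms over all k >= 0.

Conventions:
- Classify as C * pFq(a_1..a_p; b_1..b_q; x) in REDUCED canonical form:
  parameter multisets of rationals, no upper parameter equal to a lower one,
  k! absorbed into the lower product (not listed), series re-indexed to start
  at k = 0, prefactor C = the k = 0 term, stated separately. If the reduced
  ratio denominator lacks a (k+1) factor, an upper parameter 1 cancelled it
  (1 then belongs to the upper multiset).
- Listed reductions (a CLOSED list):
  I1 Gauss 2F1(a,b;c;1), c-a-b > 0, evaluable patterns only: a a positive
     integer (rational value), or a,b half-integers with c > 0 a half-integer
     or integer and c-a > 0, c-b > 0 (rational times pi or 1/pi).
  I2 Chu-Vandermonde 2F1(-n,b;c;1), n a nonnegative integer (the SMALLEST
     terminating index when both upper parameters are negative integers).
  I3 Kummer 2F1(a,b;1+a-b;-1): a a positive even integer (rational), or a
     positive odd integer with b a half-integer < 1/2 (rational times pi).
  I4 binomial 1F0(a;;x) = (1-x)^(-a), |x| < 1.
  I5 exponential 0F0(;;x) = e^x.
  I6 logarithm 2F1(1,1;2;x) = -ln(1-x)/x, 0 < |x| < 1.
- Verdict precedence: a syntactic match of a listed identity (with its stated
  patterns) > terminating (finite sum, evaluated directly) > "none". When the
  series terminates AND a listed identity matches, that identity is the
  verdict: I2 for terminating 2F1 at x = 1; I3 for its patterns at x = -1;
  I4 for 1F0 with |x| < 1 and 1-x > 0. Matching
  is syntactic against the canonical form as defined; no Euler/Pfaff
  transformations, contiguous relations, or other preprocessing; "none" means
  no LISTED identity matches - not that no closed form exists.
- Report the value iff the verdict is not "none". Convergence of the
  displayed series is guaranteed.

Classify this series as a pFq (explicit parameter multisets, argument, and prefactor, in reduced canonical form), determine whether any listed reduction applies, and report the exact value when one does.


Canonical form: C = \frac{3}{4} times 3F2 with upper {-6, -4, \frac{5}{3}}, lower {-\frac{6}{5}, -\frac{1}{2}}, x = -\frac{7}{9}. Verdict: terminating. With -4 upstairs the series is a 5-term polynomial sum; evaluated term by term. Value: \frac{57766897169}{6377292}.

The tell: t_0 being \frac{3}{4}, k + 1/2 divides numerator and denominator alike; prefactor 3/4 after cancelling.
Step ratio: r(k) = -\frac{7}{9} * (k-6) (k-4) (k+\frac{5}{3}) / [(k-\frac{6}{5}) (k-\frac{1}{2}) (k+1)] - rational in k, leading ratio -\frac{7}{9}; with t_0 = \frac{3}{4}, classification follows.


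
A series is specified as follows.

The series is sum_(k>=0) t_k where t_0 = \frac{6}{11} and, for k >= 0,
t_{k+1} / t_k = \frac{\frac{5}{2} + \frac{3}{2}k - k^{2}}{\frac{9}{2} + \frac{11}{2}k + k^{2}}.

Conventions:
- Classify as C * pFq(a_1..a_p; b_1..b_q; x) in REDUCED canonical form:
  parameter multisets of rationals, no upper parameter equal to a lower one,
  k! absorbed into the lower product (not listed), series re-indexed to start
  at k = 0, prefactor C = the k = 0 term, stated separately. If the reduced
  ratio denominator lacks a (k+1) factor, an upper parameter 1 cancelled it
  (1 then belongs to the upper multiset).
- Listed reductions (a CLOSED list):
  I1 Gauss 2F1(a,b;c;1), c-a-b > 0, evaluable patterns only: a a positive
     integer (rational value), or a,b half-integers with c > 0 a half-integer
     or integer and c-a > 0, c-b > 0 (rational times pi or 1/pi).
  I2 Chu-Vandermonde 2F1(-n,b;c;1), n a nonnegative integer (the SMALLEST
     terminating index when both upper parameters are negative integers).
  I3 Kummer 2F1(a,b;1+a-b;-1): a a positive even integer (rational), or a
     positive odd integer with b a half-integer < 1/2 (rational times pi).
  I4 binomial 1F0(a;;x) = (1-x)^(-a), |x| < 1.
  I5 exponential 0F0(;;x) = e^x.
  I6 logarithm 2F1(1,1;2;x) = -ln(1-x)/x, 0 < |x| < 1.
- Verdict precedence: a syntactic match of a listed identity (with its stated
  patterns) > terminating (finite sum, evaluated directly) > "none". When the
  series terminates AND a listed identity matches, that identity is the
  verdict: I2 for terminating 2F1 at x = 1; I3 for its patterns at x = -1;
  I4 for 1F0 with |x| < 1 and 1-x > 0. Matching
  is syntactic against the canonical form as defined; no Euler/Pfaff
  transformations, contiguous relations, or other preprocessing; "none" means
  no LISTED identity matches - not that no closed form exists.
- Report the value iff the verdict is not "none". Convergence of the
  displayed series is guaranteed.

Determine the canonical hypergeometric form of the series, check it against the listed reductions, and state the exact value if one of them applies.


x = -1 here; the reduced form reads 2F1, upper {-\frac{5}{2}, 1}, lower {\frac{9}{2}}, C = \frac{6}{11}. Verdict at x = -1: Kummer (I3) matches (x = -1; c = \frac{9}{2} equals 1+a-b for upper {-\frac{5}{2}, 1}: listed pattern). Value: \frac{105}{352} \cdot \pi.

Structural cue: t_0 = \frac{6}{11} here, and roots of the ratio polynomials (prefactor 6/11) are the negated parameters.
Ratio: r(k) = -1 * (k-\frac{5}{2}) (k+1) / [(k+\frac{9}{2}) (k+1)] - rational in k. x = -1; t_0 = \frac{6}{11}; negate the roots.


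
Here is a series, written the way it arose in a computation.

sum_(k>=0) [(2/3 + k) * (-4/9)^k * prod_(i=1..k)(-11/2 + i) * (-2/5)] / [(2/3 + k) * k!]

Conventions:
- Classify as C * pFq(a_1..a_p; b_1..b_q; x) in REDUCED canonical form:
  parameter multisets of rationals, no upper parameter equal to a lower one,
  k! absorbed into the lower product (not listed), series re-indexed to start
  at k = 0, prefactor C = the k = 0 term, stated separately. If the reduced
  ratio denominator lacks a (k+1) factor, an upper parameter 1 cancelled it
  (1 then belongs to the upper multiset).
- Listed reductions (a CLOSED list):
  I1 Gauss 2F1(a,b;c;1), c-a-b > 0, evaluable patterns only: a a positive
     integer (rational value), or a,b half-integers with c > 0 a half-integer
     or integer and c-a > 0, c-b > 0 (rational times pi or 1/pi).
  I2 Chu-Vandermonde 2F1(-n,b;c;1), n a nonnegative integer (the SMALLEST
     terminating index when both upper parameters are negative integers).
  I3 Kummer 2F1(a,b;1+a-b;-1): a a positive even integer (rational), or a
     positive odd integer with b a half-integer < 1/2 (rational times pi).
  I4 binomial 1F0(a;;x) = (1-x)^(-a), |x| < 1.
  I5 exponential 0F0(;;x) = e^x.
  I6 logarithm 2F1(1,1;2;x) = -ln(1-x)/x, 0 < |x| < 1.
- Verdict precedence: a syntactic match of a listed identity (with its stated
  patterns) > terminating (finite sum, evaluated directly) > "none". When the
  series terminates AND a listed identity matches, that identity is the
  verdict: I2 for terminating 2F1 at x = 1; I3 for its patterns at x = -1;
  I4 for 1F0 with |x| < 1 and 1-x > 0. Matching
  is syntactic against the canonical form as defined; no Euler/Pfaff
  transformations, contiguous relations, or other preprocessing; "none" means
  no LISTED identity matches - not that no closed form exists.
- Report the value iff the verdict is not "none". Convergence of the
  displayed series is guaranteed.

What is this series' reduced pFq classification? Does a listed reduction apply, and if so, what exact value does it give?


This is -2/5 * 1F0(-9/2; -; -4/9) in reduced canonical form. Verdict (x = -4/9): the binomial series (I4) applies (the 1F0 binomial series: exponent 9/2, x = -4/9). Exact value: (-2/5) * (13/9)^(9/2).

Structural cue: t_0 being -2/5, the running product (C = -2/5) telescopes to a rising factorial.
Adjacent-term ratio: r(k) = (-4/9) * (k-9/2) / [(k+1)] ; factor over Q: parameters, x = (-4/9), and C = -2/5.


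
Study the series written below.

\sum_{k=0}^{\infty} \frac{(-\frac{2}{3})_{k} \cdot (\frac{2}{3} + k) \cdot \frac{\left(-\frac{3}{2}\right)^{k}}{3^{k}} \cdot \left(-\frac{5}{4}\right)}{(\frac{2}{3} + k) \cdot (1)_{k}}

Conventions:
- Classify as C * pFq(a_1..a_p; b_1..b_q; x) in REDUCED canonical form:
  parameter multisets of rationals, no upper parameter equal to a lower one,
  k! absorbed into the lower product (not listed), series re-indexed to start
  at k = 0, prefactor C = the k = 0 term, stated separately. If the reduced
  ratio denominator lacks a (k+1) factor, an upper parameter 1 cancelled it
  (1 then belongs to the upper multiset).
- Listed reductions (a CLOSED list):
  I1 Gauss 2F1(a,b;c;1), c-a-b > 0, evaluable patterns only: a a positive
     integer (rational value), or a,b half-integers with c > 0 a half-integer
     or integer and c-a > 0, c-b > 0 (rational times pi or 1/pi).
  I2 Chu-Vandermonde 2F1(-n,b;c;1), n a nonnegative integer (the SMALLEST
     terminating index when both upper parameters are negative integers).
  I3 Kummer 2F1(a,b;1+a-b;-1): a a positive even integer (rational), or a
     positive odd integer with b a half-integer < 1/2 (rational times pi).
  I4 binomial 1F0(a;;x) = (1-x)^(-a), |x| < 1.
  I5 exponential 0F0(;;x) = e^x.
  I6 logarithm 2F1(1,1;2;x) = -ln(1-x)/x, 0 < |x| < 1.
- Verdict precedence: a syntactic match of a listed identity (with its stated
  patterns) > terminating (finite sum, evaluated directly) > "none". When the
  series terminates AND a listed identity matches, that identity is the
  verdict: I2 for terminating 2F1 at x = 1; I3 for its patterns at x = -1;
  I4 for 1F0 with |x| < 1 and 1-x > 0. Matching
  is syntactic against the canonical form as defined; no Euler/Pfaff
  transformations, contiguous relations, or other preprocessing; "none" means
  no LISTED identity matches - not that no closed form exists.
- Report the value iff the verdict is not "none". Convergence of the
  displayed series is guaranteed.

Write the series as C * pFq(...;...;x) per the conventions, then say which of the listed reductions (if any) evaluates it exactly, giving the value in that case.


Prefactor -\frac{5}{4}, argument -\frac{1}{2}: 1F0 with upper {-\frac{2}{3}} over lower {-}. Verdict: this is the I4 binomial reduction (the 1F0 binomial series: exponent 2/3, x = -\frac{1}{2}). Value: \left(-\frac{5}{4}\right) \cdot \left(\frac{3}{2}\right)^{\frac{2}{3}}.

Key step: with t_0 = -\frac{5}{4}, striking the common factor k + 2/3 reduces the term (C = -5/4, x = -1/2).
Consecutive-term ratio: r(k) = -\frac{1}{2} * (k-\frac{2}{3}) / [(k+1)] - rational; roots negated = parameters, x = -\frac{1}{2}, C = -\frac{5}{4}.


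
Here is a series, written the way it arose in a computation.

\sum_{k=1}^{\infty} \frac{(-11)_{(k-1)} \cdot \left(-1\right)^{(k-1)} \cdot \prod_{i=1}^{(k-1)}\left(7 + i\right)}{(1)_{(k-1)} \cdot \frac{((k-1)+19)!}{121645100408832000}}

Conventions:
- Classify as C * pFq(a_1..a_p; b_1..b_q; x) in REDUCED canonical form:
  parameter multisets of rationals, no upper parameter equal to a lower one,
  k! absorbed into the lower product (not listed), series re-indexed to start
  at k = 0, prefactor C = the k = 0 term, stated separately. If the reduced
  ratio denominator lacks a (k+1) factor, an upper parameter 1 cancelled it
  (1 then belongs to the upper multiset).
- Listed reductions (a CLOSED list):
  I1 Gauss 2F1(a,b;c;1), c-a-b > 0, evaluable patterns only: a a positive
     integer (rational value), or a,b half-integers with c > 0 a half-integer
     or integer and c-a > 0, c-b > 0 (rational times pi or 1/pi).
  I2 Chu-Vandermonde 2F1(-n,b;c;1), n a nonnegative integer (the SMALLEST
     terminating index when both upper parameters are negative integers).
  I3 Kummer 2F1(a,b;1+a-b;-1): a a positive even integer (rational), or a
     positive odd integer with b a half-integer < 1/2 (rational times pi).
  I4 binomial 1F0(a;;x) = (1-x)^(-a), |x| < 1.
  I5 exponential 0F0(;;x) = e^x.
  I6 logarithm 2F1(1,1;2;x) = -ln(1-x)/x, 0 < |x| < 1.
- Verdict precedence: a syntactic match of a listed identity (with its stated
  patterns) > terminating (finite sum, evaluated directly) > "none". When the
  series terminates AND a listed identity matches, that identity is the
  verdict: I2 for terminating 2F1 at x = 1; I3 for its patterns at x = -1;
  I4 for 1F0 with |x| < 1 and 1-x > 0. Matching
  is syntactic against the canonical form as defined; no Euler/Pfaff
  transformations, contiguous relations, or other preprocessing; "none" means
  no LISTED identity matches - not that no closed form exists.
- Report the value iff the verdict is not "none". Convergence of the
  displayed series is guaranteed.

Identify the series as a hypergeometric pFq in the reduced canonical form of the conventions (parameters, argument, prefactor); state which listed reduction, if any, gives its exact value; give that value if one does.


x = -1 here; the reduced form reads 2F1, upper {-11, 8}, lower {20}, C = 1. Verdict: the Kummer evaluation I3 applies (x = -1; c = 20 equals 1+a-b for upper {-11, 8}: listed pattern). Sum: \frac{1938}{35}.

Key observation: t_0 = 1 here, and the denominator's factorial ratio (C = 1, x = -1) is a lower Pochhammer.
Step ratio: r(k) = -1 * (k-11) (k+8) / [(k+20) (k+1)] - rational; roots negated = parameters, x = -1, C = 1.


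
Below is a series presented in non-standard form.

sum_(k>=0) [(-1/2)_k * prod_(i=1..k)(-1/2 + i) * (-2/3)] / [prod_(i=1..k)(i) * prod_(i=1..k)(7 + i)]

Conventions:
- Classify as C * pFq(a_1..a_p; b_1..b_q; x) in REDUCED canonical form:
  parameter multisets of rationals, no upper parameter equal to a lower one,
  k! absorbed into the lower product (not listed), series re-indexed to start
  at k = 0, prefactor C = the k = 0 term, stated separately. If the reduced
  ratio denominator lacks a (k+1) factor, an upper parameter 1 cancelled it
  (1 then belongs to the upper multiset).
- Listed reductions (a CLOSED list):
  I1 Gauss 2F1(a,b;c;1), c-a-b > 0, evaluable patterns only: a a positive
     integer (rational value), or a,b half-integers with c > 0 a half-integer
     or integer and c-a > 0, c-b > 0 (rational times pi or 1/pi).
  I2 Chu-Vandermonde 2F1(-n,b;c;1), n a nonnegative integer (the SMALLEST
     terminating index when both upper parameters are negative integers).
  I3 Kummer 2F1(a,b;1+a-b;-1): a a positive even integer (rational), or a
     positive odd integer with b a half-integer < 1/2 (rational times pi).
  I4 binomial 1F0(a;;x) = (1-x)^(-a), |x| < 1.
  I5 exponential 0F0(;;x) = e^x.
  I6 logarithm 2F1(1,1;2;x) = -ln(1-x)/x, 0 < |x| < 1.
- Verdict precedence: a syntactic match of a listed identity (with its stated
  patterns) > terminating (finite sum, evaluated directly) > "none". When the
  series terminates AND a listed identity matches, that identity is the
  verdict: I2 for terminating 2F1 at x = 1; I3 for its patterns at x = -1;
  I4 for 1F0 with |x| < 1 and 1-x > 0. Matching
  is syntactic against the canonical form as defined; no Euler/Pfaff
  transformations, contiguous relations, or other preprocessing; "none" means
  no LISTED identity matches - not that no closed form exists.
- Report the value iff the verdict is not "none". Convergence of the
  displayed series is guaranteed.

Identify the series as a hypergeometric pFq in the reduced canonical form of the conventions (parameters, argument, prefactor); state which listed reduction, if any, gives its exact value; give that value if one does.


x = 1 here; the reduced form reads 2F1, upper {-1/2, 1/2}, lower {8}, C = -2/3. Verdict: this is Gauss (I1, half-integer pattern) (x = 1; upper {-1/2, 1/2} half-integers, c = 8 in the evaluable pattern). Sum: (-16777216/8281845) / pi.

Structural cue: t_0 being -2/3, the lower running product (C = -2/3, x = 1) is a rising factorial.
Term ratio: r(k) = 1 * (k-1/2) (k+1/2) / [(k+8) (k+1)] - rational in k, leading ratio 1; with t_0 = -2/3, classification follows.


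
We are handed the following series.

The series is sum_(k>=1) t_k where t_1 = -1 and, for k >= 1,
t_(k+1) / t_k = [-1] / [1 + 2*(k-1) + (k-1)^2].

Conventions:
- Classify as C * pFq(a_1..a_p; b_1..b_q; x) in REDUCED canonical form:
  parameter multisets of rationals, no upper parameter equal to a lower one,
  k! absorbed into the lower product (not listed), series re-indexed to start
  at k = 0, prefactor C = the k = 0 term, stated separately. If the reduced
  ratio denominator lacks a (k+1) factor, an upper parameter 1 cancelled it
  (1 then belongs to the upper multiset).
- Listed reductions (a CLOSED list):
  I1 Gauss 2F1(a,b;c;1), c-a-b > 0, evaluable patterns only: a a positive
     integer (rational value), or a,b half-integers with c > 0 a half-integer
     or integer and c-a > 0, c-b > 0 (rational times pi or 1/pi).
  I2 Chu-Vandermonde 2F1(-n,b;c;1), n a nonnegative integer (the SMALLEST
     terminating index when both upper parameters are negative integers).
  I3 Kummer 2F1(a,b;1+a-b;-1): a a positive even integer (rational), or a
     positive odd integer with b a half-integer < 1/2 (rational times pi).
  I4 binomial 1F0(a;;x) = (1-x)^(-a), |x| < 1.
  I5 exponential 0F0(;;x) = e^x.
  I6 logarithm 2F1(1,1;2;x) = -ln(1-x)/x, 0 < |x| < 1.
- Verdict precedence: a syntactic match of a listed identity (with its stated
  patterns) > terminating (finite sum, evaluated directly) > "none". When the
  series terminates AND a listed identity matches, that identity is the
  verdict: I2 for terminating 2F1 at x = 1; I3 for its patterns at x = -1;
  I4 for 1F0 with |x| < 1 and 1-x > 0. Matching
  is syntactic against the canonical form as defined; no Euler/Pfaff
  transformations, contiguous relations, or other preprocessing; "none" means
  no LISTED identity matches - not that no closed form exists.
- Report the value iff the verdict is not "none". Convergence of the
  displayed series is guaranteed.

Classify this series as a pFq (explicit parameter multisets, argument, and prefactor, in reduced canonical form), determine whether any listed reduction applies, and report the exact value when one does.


Canonical form: C = -1 times 0F1 with upper {-}, lower {1}, x = -1. Verdict: none. A 0F1 with upper {-} fits none of I1-I6 at x = -1; the sum runs forever.

Structural cue: t_0 = -1 here, and the expanded ratio factors over Q; C = -1, roots give parameters.
Adjacent-term ratio: r(k) = (-1) * 1 / [(k+1) (k+1)] - rational in k, leading ratio (-1); with t_0 = -1, classification follows.


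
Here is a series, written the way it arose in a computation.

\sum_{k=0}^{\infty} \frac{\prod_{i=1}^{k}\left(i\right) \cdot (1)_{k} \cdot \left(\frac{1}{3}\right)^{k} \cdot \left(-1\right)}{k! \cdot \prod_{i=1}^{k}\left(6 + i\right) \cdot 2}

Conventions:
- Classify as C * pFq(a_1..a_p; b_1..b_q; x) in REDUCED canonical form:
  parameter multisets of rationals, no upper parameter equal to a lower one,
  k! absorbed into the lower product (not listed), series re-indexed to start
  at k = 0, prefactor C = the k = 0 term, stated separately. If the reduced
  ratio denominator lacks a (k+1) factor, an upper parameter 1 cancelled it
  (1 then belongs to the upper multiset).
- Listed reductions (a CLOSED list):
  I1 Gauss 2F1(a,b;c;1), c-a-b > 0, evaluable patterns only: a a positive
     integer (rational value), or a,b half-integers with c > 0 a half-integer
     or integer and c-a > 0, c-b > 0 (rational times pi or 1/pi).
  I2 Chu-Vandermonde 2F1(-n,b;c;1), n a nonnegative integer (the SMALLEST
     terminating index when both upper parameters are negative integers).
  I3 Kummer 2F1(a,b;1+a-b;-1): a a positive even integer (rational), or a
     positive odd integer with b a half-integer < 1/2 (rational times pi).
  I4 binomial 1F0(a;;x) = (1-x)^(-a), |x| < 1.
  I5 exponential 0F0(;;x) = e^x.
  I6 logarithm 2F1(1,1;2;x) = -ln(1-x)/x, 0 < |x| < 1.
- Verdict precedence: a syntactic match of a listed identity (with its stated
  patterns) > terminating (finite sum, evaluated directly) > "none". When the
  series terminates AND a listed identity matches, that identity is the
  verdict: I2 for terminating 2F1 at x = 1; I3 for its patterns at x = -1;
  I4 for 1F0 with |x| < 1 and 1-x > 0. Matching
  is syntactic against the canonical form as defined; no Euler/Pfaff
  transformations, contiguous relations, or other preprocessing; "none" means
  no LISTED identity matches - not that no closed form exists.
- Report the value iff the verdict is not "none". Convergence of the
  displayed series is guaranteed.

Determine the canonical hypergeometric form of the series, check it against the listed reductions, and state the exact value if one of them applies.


This is -\frac{1}{2} * 2F1(1, 1; 7; \frac{1}{3}) in reduced canonical form. Verdict: none. A 2F1 with upper {1, 1} fits none of I1-I6 at x = \frac{1}{3}; the sum runs forever.

Structural cue: t_0 being -\frac{1}{2}, the constant factors (C = -1/2) combine into one prefactor.
Step ratio: r(k) = \frac{1}{3} * (k+1) (k+1) / [(k+7) (k+1)] - rational; roots negated = parameters, x = \frac{1}{3}, C = -\frac{1}{2}.


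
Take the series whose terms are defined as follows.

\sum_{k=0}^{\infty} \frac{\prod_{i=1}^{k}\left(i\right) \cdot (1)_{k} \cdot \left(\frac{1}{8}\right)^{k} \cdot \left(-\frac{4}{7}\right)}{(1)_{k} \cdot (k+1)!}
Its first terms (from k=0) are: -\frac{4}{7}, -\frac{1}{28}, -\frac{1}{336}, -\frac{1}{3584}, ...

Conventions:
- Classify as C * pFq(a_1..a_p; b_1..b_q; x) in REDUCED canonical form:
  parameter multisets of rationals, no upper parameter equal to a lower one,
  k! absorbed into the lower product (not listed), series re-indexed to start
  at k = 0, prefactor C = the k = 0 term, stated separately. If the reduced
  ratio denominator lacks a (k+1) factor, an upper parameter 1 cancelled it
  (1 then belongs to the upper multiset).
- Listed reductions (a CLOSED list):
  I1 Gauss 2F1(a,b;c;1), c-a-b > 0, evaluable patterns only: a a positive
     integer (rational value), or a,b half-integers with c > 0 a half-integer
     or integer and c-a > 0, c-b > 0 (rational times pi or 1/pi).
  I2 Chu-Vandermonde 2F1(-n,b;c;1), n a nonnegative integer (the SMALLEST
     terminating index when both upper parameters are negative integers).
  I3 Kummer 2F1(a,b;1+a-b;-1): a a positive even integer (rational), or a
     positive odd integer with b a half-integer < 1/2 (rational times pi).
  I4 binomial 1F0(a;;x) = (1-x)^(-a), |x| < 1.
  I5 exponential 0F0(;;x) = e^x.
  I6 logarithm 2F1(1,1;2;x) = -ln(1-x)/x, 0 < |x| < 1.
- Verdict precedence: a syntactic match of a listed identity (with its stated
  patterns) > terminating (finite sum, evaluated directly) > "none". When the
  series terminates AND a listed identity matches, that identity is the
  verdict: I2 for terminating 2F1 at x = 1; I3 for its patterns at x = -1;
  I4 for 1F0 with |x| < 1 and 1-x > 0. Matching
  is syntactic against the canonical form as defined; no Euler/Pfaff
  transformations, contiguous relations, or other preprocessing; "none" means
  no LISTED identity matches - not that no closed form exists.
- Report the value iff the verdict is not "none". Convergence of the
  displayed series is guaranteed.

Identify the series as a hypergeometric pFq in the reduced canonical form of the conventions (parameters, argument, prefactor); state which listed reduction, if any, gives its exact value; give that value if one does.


With C = -\frac{4}{7}: the canonical form is 2F1(1, 1; 2; \frac{1}{8}). Verdict: the I6 logarithm reduction applies (the logarithm: parameters (1,1;2), x = \frac{1}{8}). Exact value: \frac{32}{7} \cdot \ln\left(\frac{7}{8}\right).

Key step: t_0 = -\frac{4}{7} here, and the running product (C = -4/7, x = 1/8) telescopes to a rising factorial.
Adjacent-term ratio: r(k) = \frac{1}{8} * (k+1) (k+1) / [(k+2) (k+1)] ; factor over Q: parameters, x = \frac{1}{8}, and C = -\frac{4}{7}.


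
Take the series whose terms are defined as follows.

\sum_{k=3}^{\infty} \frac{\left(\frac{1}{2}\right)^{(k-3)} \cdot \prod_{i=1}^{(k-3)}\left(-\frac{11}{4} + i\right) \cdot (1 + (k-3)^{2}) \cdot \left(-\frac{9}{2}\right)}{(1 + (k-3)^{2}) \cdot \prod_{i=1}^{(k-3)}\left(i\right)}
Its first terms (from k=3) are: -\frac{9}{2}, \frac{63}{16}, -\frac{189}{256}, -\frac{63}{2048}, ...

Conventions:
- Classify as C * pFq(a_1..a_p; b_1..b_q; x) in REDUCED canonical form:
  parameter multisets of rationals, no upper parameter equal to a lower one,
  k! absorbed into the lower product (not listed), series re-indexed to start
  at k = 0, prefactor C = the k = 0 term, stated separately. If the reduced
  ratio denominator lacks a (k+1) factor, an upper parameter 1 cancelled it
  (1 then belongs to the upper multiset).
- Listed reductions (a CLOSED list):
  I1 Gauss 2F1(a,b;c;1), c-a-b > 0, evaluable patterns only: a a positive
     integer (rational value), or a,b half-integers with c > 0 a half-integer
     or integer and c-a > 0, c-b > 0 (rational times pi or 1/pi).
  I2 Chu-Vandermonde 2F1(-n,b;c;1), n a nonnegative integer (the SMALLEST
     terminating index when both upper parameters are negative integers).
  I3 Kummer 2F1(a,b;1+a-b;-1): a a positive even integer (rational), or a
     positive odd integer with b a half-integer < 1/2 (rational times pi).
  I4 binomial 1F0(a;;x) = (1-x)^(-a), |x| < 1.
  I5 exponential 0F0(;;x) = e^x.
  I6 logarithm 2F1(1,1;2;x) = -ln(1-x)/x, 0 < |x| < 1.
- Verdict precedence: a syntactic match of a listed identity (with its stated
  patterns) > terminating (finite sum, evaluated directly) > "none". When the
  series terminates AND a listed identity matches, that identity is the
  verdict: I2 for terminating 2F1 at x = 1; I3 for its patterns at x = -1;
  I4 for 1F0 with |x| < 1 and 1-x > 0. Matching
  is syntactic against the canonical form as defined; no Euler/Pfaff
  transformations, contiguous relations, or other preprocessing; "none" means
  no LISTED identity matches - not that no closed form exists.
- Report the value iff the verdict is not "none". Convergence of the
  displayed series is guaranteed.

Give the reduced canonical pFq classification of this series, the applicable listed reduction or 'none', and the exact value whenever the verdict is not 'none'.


At argument \frac{1}{2}: a 1F0 with upper {-\frac{7}{4}}, lower {-}, scaled by C = -\frac{9}{2}. Verdict: binomial (I4) matches (the 1F0 binomial series: exponent 7/4, x = \frac{1}{2}). Hence: \left(-\frac{9}{2}\right) \cdot \left(\frac{1}{2}\right)^{\frac{7}{4}}.

First insight: with t_0 = -\frac{9}{2}, the running product (C = -9/2) telescopes to a rising factorial.
Adjacent-term ratio: r(k) = \frac{1}{2} * (k-\frac{7}{4}) / [(k+1)] - rational in k. x = \frac{1}{2}; t_0 = -\frac{9}{2}; negate the roots.


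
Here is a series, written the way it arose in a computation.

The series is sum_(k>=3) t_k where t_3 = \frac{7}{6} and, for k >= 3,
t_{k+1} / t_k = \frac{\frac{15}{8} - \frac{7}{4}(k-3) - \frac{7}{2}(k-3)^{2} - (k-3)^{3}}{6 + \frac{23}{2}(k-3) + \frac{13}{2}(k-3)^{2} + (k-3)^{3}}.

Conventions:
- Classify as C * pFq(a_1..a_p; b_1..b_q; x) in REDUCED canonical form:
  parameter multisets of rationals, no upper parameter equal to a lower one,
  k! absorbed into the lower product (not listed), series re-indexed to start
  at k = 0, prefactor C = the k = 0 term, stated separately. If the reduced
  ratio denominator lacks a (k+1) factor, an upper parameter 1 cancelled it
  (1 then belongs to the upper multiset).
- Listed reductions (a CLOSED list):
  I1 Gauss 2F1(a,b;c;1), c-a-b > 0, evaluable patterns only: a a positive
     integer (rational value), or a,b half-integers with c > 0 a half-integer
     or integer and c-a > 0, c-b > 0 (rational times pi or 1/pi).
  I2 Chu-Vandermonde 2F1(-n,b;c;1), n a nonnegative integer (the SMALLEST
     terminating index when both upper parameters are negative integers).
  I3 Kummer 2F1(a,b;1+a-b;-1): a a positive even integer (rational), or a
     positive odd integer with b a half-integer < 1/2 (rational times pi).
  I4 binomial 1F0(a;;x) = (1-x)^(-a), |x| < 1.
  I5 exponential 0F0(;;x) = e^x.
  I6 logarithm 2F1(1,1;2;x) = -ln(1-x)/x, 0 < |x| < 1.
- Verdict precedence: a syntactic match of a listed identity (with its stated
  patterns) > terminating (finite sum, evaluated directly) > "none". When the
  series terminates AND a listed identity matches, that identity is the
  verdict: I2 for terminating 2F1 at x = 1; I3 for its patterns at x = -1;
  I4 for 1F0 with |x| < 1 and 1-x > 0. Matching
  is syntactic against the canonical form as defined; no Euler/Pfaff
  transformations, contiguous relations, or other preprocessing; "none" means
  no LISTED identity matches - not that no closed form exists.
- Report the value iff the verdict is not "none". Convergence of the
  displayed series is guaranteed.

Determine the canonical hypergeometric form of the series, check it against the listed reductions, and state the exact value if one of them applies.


Canonical form: C = \frac{7}{6} times 2F1 with upper {-\frac{1}{2}, \frac{5}{2}}, lower {4}, x = -1. Verdict: none here - no I1-I6 shape fits x = -1 with lower {4}.

Key observation: t_0 being \frac{7}{6}, cancel k + 3/2 from the displayed ratio first; then C = 7/6, x = -1.
Consecutive-term ratio: r(k) = -1 * (k-\frac{1}{2}) (k+\frac{5}{2}) / [(k+4) (k+1)] - poly over poly, x = -1 from leading terms; C = \frac{7}{6} at k = 0.


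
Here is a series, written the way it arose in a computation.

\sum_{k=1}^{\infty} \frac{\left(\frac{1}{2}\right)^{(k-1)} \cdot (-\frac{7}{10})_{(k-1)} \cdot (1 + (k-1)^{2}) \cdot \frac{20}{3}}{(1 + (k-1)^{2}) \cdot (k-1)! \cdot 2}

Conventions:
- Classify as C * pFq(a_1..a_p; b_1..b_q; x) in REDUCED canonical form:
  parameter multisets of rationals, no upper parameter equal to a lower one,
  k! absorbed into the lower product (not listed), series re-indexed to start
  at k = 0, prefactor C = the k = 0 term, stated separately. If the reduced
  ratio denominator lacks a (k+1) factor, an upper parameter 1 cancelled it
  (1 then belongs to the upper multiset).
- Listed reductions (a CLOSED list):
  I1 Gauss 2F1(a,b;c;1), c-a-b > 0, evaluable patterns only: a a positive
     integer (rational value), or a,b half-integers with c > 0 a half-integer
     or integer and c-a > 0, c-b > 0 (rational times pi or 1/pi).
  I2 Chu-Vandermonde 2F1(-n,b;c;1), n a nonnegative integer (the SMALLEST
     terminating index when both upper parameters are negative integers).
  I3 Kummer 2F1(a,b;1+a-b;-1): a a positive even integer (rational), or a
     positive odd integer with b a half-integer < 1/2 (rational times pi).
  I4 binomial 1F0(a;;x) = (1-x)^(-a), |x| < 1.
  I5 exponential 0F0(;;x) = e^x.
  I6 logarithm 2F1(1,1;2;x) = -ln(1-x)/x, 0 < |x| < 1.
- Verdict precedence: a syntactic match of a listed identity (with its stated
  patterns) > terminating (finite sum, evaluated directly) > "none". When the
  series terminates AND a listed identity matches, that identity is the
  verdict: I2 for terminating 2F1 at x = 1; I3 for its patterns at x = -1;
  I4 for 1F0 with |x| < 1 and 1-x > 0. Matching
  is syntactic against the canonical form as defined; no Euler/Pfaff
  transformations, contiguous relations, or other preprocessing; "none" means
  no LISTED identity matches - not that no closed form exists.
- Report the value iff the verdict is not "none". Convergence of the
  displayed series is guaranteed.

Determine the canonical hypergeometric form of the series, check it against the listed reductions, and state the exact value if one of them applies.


Prefactor \frac{10}{3}, argument \frac{1}{2}: 1F0 with upper {-\frac{7}{10}} over lower {-}. Verdict: this is binomial (I4) (the 1F0 binomial series: exponent 7/10, x = \frac{1}{2}). Value: \frac{10}{3} \cdot \left(\frac{1}{2}\right)^{\frac{7}{10}}.

Key step: with t_0 = \frac{10}{3}, the factor k^2 + 1 cancels (top and bottom), leaving prefactor 10/3.
Step ratio: r(k) = \frac{1}{2} * (k-\frac{7}{10}) / [(k+1)] ; factor over Q: parameters, x = \frac{1}{2}, and C = \frac{10}{3}.


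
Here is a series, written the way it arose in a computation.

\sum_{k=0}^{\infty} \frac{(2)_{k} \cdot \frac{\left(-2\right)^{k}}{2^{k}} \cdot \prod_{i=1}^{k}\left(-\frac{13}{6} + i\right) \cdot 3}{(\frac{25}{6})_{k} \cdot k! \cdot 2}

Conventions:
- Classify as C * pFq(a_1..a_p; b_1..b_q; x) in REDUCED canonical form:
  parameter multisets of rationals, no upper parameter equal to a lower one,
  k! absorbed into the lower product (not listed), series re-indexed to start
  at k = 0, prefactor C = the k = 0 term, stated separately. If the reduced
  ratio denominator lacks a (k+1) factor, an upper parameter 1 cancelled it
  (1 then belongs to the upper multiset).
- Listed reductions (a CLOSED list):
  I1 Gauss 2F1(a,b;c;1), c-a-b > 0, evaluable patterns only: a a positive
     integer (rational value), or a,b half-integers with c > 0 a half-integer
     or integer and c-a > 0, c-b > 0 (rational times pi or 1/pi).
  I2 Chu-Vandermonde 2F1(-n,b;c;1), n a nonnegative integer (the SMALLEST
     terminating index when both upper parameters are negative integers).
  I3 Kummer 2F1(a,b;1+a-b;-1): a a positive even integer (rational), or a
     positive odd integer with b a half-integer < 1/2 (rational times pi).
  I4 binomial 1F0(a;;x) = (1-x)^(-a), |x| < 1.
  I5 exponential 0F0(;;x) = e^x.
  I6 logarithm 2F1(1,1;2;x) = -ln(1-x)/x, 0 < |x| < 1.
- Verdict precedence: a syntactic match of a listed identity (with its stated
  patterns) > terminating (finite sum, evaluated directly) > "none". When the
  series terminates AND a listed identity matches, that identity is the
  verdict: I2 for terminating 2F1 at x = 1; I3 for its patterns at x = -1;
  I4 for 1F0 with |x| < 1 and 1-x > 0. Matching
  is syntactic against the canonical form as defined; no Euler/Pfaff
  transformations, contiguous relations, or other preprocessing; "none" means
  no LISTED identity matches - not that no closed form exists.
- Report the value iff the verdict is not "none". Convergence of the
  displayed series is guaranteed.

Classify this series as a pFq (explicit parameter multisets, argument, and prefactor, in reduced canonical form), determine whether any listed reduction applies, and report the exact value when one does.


Reduced: x = -1, 2F1, upper = {-\frac{7}{6}, 2}, lower = {\frac{25}{6}}, C = \frac{3}{2}. Verdict: Kummer's theorem (I3) applies (x = -1; c = \frac{25}{6} equals 1+a-b for upper {-\frac{7}{6}, 2}: listed pattern). Hence: \frac{19}{8}.

Key step: with t_0 = \frac{3}{2}, the constant factors (prefactor 3/2) combine into one prefactor.
Term ratio: r(k) = -1 * (k-\frac{7}{6}) (k+2) / [(k+\frac{25}{6}) (k+1)] ; factor over Q: parameters, x = -1, and C = \frac{3}{2}.
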